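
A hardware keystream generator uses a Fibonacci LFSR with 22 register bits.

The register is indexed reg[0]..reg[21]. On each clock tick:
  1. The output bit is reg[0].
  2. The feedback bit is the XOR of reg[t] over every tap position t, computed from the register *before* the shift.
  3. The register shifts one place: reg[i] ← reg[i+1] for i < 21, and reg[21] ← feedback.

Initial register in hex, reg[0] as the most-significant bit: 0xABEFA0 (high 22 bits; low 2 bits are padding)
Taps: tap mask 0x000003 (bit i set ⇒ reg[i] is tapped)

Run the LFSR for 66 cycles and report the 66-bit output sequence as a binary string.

k : reg_k → out_k, fb_k
0: 1010101111101111101000 → 1, fb=1
1: 0101011111011111010001 → 0, fb=1
2: 1010111110111110100011 → 1, fb=1
3: 0101111101111101000111 → 0, fb=1
4: 1011111011111010001111 → 1, fb=1
5: 0111110111110100011111 → 0, fb=1
6: 1111101111101000111111 → 1, fb=0
7: 1111011111010001111110 → 1, fb=0
8: 1110111110100011111100 → 1, fb=0
9: 1101111101000111111000 → 1, fb=0
10: 1011111010001111110000 → 1, fb=1
11: 0111110100011111100001 → 0, fb=1
12: 1111101000111111000011 → 1, fb=0
13: 1111010001111110000110 → 1, fb=0
14: 1110100011111100001100 → 1, fb=0
15: 1101000111111000011000 → 1, fb=0
16: 1010001111110000110000 → 1, fb=1
17: 0100011111100001100001 → 0, fb=1
18: 1000111111000011000011 → 1, fb=1
19: 0001111110000110000111 → 0, fb=0
20: 0011111100001100001110 → 0, fb=0
21: 0111111000011000011100 → 0, fb=1
22: 1111110000110000111001 → 1, fb=0
23: 1111100001100001110010 → 1, fb=0
24: 1111000011000011100100 → 1, fb=0
25: 1110000110000111001000 → 1, fb=0
26: 1100001100001110010000 → 1, fb=0
27: 1000011000011100100000 → 1, fb=1
28: 0000110000111001000001 → 0, fb=0
29: 0001100001110010000010 → 0, fb=0
30: 0011000011100100000100 → 0, fb=0
31: 0110000111001000001000 → 0, fb=1
32: 1100001110010000010001 → 1, fb=0
33: 1000011100100000100010 → 1, fb=1
34: 0000111001000001000101 → 0, fb=0
35: 0001110010000010001010 → 0, fb=0
36: 0011100100000100010100 → 0, fb=0
37: 0111001000001000101000 → 0, fb=1
38: 1110010000010001010001 → 1, fb=0
39: 1100100000100010100010 → 1, fb=0
40: 1001000001000101000100 → 1, fb=1
41: 0010000010001010001001 → 0, fb=0
42: 0100000100010100010010 → 0, fb=1
43: 1000001000101000100101 → 1, fb=1
44: 0000010001010001001011 → 0, fb=0
45: 0000100010100010010110 → 0, fb=0
46: 0001000101000100101100 → 0, fb=0
47: 0010001010001001011000 → 0, fb=0
48: 0100010100010010110000 → 0, fb=1
49: 1000101000100101100001 → 1, fb=1
50: 0001010001001011000011 → 0, fb=0
51: 0010100010010110000110 → 0, fb=0
52: 0101000100101100001100 → 0, fb=1
53: 1010001001011000011001 → 1, fb=1
54: 0100010010110000110011 → 0, fb=1
55: 1000100101100001100111 → 1, fb=1
56: 0001001011000011001111 → 0, fb=0
57: 0010010110000110011110 → 0, fb=0
58: 0100101100001100111100 → 0, fb=1
59: 1001011000011001111001 → 1, fb=1
60: 0010110000110011110011 → 0, fb=0
61: 0101100001100111100110 → 0, fb=1
62: 1011000011001111001101 → 1, fb=1
63: 0110000110011110011011 → 0, fb=1
64: 1100001100111100110111 → 1, fb=0
65: 1000011001111001101110 → 1, fb=1

101010111110111110100011111100001100001110010000010001010001001011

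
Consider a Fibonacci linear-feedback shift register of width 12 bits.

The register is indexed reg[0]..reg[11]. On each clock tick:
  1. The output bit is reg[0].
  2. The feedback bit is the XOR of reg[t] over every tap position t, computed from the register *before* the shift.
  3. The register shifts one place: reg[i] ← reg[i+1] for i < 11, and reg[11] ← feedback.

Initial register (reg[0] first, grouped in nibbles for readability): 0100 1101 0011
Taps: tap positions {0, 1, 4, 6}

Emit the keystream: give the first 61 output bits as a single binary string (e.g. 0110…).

0100110100110100100100110000010001000101100111110000100100111

k : reg_k → out_k, fb_k
0: 010011010011 → 0, fb=0
1: 100110100110 → 1, fb=1
2: 001101001101 → 0, fb=0
3: 011010011010 → 0, fb=0
4: 110100110100 → 1, fb=1
5: 101001101001 → 1, fb=0
6: 010011010010 → 0, fb=0
7: 100110100100 → 1, fb=1
8: 001101001001 → 0, fb=0
9: 011010010010 → 0, fb=0
10: 110100100100 → 1, fb=1
11: 101001001001 → 1, fb=1
12: 010010010011 → 0, fb=0
13: 100100100110 → 1, fb=0
14: 001001001100 → 0, fb=0
15: 010010011000 → 0, fb=0
16: 100100110000 → 1, fb=0
17: 001001100000 → 0, fb=1
18: 010011000001 → 0, fb=0
19: 100110000010 → 1, fb=0
20: 001100000100 → 0, fb=0
21: 011000001000 → 0, fb=1
22: 110000010001 → 1, fb=0
23: 100000100010 → 1, fb=0
24: 000001000100 → 0, fb=0
25: 000010001000 → 0, fb=1
26: 000100010001 → 0, fb=0
27: 001000100010 → 0, fb=1
28: 010001000101 → 0, fb=1
29: 100010001011 → 1, fb=0
30: 000100010110 → 0, fb=0
31: 001000101100 → 0, fb=1
32: 010001011001 → 0, fb=1
33: 100010110011 → 1, fb=1
34: 000101100111 → 0, fb=1
35: 001011001111 → 0, fb=1
36: 010110011111 → 0, fb=0
37: 101100111110 → 1, fb=0
38: 011001111100 → 0, fb=0
39: 110011111000 → 1, fb=0
40: 100111110000 → 1, fb=1
41: 001111100001 → 0, fb=0
42: 011111000010 → 0, fb=0
43: 111110000100 → 1, fb=1
44: 111100001001 → 1, fb=0
45: 111000010010 → 1, fb=0
46: 110000100100 → 1, fb=1
47: 100001001001 → 1, fb=1
48: 000010010011 → 0, fb=1
49: 000100100111 → 0, fb=1
50: 001001001111 → 0, fb=0
51: 010010011110 → 0, fb=0
52: 100100111100 → 1, fb=0
53: 001001111000 → 0, fb=1
54: 010011110001 → 0, fb=1
55: 100111100011 → 1, fb=1
56: 001111000111 → 0, fb=1
57: 011110001111 → 0, fb=0
58: 111100011110 → 1, fb=0
59: 111000111100 → 1, fb=1
60: 110001111001 → 1, fb=1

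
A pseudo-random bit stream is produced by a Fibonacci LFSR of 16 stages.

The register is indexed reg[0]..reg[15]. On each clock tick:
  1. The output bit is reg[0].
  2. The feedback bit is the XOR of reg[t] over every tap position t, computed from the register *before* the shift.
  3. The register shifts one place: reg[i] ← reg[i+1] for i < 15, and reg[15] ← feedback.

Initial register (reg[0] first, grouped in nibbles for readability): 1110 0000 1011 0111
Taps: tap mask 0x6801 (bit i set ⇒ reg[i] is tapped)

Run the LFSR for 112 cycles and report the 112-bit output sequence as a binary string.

1110000010110111011011010011010100101011111011001110101100010010100011011010001100111100111000000011011000010111

k : reg_k → out_k, fb_k
0: 1110000010110111 → 1, fb=0
1: 1100000101101110 → 1, fb=1
2: 1000001011011101 → 1, fb=1
3: 0000010110111011 → 0, fb=0
4: 0000101101110110 → 0, fb=1
5: 0001011011101101 → 0, fb=1
6: 0010110111011011 → 0, fb=0
7: 0101101110110110 → 0, fb=1
8: 1011011101101101 → 1, fb=0
9: 0110111011011010 → 0, fb=0
10: 1101110110110100 → 1, fb=1
11: 1011101101101001 → 1, fb=1
12: 0111011011010011 → 0, fb=0
13: 1110110110100110 → 1, fb=1
14: 1101101101001101 → 1, fb=0
15: 1011011010011010 → 1, fb=1
16: 0110110100110101 → 0, fb=0
17: 1101101001101010 → 1, fb=0
18: 1011010011010100 → 1, fb=1
19: 0110100110101001 → 0, fb=0
20: 1101001101010010 → 1, fb=1
21: 1010011010100101 → 1, fb=0
22: 0100110101001010 → 0, fb=1
23: 1001101010010101 → 1, fb=1
24: 0011010100101011 → 0, fb=1
25: 0110101001010111 → 0, fb=1
26: 1101010010101111 → 1, fb=1
27: 1010100101011111 → 1, fb=0
28: 0101001010111110 → 0, fb=1
29: 1010010101111101 → 1, fb=1
30: 0100101011111011 → 0, fb=0
31: 1001010111110110 → 1, fb=0
32: 0010101111101100 → 0, fb=1
33: 0101011111011001 → 0, fb=1
34: 1010111110110011 → 1, fb=1
35: 0101111101100111 → 0, fb=0
36: 1011111011001110 → 1, fb=1
37: 0111110110011101 → 0, fb=0
38: 1111101100111010 → 1, fb=1
39: 1111011001110101 → 1, fb=1
40: 1110110011101011 → 1, fb=0
41: 1101100111010110 → 1, fb=0
42: 1011001110101100 → 1, fb=0
43: 0110011101011000 → 0, fb=1
44: 1100111010110001 → 1, fb=0
45: 1001110101100010 → 1, fb=0
46: 0011101011000100 → 0, fb=1
47: 0111010110001001 → 0, fb=0
48: 1110101100010010 → 1, fb=1
49: 1101011000100101 → 1, fb=0
50: 1010110001001010 → 1, fb=0
51: 0101100010010100 → 0, fb=0
52: 1011000100101000 → 1, fb=1
53: 0110001001010001 → 0, fb=1
54: 1100010010100011 → 1, fb=0
55: 1000100101000110 → 1, fb=1
56: 0001001010001101 → 0, fb=1
57: 0010010100011011 → 0, fb=0
58: 0100101000110110 → 0, fb=1
59: 1001010001101101 → 1, fb=0
60: 0010100011011010 → 0, fb=0
61: 0101000110110100 → 0, fb=0
62: 1010001101101000 → 1, fb=1
63: 0100011011010001 → 0, fb=1
64: 1000110110100011 → 1, fb=0
65: 0001101101000110 → 0, fb=0
66: 0011011010001100 → 0, fb=1
67: 0110110100011001 → 0, fb=1
68: 1101101000110011 → 1, fb=1
69: 1011010001100111 → 1, fb=1
70: 0110100011001111 → 0, fb=0
71: 1101000110011110 → 1, fb=0
72: 1010001100111100 → 1, fb=1
73: 0100011001111001 → 0, fb=1
74: 1000110011110011 → 1, fb=1
75: 0001100111100111 → 0, fb=0
76: 0011001111001110 → 0, fb=0
77: 0110011110011100 → 0, fb=0
78: 1100111100111000 → 1, fb=0
79: 1001111001110000 → 1, fb=0
80: 0011110011100000 → 0, fb=0
81: 0111100111000000 → 0, fb=0
82: 1111001110000000 → 1, fb=1
83: 1110011100000001 → 1, fb=1
84: 1100111000000011 → 1, fb=0
85: 1001110000000110 → 1, fb=1
86: 0011100000001101 → 0, fb=1
87: 0111000000011011 → 0, fb=0
88: 1110000000110110 → 1, fb=0
89: 1100000001101100 → 1, fb=0
90: 1000000011011000 → 1, fb=0
91: 0000000110110000 → 0, fb=1
92: 0000001101100001 → 0, fb=0
93: 0000011011000010 → 0, fb=1
94: 0000110110000101 → 0, fb=1
95: 0001101100001011 → 0, fb=1
96: 0011011000010111 → 0, fb=1
97: 0110110000101111 → 0, fb=0
98: 1101100001011110 → 1, fb=0
99: 1011000010111100 → 1, fb=1
100: 0110000101111001 → 0, fb=1
101: 1100001011110011 → 1, fb=1
102: 1000010111100111 → 1, fb=1
103: 0000101111001111 → 0, fb=0
104: 0001011110011110 → 0, fb=1
105: 0010111100111101 → 0, fb=0
106: 0101111001111010 → 0, fb=0
107: 1011110011110100 → 1, fb=1
108: 0111100111101001 → 0, fb=0
109: 1111001111010010 → 1, fb=1
110: 1110011110100101 → 1, fb=0
111: 1100111101001010 → 1, fb=0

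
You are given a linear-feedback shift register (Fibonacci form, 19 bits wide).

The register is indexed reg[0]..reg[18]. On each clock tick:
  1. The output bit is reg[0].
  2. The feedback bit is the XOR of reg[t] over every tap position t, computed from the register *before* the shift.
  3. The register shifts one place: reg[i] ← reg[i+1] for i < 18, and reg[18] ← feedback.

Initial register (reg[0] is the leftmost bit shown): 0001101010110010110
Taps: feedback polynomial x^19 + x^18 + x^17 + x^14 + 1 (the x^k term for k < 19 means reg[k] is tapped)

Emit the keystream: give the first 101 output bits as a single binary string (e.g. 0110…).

00011010101100101100011100111111100001100111000001000011110000000000110110101010101010111110001100001

tick  register→output (feedback)
  0  0001101010110010110→0 (0)
  1  0011010101100101100→0 (0)
  2  0110101011001011000→0 (1)
  3  1101010110010110001→1 (1)
  4  1010101100101100011→1 (1)
  5  0101011001011000111→0 (0)
  6  1010110010110001110→1 (0)
  7  0101100101100011100→0 (1)
  8  1011001011000111001→1 (1)
  9  0110010110001110011→0 (1)
 10  1100101100011100111→1 (1)
 11  1001011000111001111→1 (1)
 12  0010110001110011111→0 (1)
 13  0101100011100111111→0 (1)
 14  1011000111001111111→1 (0)
 15  0110001110011111110→0 (0)
 16  1100011100111111100→1 (0)
 17  1000111001111111000→1 (0)
 18  0001110011111110000→0 (1)
 19  0011100111111100001→0 (1)
 20  0111001111111000011→0 (0)
 21  1110011111110000110→1 (0)
 22  1100111111100001100→1 (1)
 23  1001111111000011001→1 (1)
 24  0011111110000110011→0 (1)
 25  0111111100001100111→0 (0)
 26  1111111000011001110→1 (0)
 27  1111110000110011100→1 (0)
 28  1111100001100111000→1 (0)
 29  1111000011001110000→1 (0)
 30  1110000110011100000→1 (1)
 31  1100001100111000001→1 (0)
 32  1000011001110000010→1 (0)
 33  0000110011100000100→0 (0)
 34  0001100111000001000→0 (0)
 35  0011001110000010000→0 (1)
 36  0110011100000100001→0 (1)
 37  1100111000001000011→1 (1)
 38  1001110000010000111→1 (1)
 39  0011100000100001111→0 (0)
 40  0111000001000011110→0 (0)
 41  1110000010000111100→1 (0)
 42  1100000100001111000→1 (0)
 43  1000001000011110000→1 (0)
 44  0000010000111100000→0 (0)
 45  0000100001111000000→0 (0)
 46  0001000011110000000→0 (0)
 47  0010000111100000000→0 (0)
 48  0100001111000000000→0 (0)
 49  1000011110000000000→1 (1)
 50  0000111100000000001→0 (1)
 51  0001111000000000011→0 (0)
 52  0011110000000000110→0 (1)
 53  0111100000000001101→0 (1)
 54  1111000000000011011→1 (0)
 55  1110000000000110110→1 (1)
 56  1100000000001101101→1 (0)
 57  1000000000011011010→1 (1)
 58  0000000000110110101→0 (0)
 59  0000000001101101010→0 (1)
 60  0000000011011010101→0 (0)
 61  0000000110110101010→0 (1)
 62  0000001101101010101→0 (0)
 63  0000011011010101010→0 (1)
 64  0000110110101010101→0 (0)
 65  0001101101010101010→0 (1)
 66  0011011010101010101→0 (0)
 67  0110110101010101010→0 (1)
 68  1101101010101010101→1 (1)
 69  1011010101010101011→1 (1)
 70  0110101010101010111→0 (1)
 71  1101010101010101111→1 (1)
 72  1010101010101011111→1 (0)
 73  0101010101010111110→0 (0)
 74  1010101010101111100→1 (0)
 75  0101010101011111000→0 (1)
 76  1010101010111110001→1 (1)
 77  0101010101111100011→0 (0)
 78  1010101011111000110→1 (0)
 79  0101010111110001100→0 (0)
 80  1010101111100011000→1 (0)
 81  0101011111000110000→0 (1)
 82  1010111110001100001→1 (0)
 83  0101111100011000010→0 (1)
 84  1011111000110000101→1 (0)
 85  0111110001100001010→0 (1)
 86  1111100011000010101→1 (1)
 87  1111000110000101011→1 (1)
 88  1110001100001010111→1 (0)
 89  1100011000010101110→1 (0)
 90  1000110000101011100→1 (0)
 91  0001100001010111000→0 (1)
 92  0011000010101110001→0 (0)
 93  0110000101011100010→0 (1)
 94  1100001010111000101→1 (0)
 95  1000010101110001010→1 (0)
 96  0000101011100010100→0 (1)
 97  0001010111000101001→0 (1)
 98  0010101110001010011→0 (1)
 99  0101011100010100111→0 (0)
100  1010111000101001110→1 (0)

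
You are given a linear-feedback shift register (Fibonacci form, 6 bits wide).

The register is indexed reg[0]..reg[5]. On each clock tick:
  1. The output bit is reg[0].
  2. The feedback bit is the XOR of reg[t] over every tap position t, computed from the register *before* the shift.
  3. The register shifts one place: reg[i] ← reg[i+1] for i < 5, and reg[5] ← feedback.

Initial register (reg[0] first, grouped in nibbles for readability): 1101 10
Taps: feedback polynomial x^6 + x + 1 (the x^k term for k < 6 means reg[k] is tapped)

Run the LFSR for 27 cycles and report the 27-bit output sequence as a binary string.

110110011010101111110000010

step | reg (before) | out | fb
   0 | 110110 | 1 | 0
   1 | 101100 | 1 | 1
   2 | 011001 | 0 | 1
   3 | 110011 | 1 | 0
   4 | 100110 | 1 | 1
   5 | 001101 | 0 | 0
   6 | 011010 | 0 | 1
   7 | 110101 | 1 | 0
   8 | 101010 | 1 | 1
   9 | 010101 | 0 | 1
  10 | 101011 | 1 | 1
  11 | 010111 | 0 | 1
  12 | 101111 | 1 | 1
  13 | 011111 | 0 | 1
  14 | 111111 | 1 | 0
  15 | 111110 | 1 | 0
  16 | 111100 | 1 | 0
  17 | 111000 | 1 | 0
  18 | 110000 | 1 | 0
  19 | 100000 | 1 | 1
  20 | 000001 | 0 | 0
  21 | 000010 | 0 | 0
  22 | 000100 | 0 | 0
  23 | 001000 | 0 | 0
  24 | 010000 | 0 | 1
  25 | 100001 | 1 | 1
  26 | 000011 | 0 | 0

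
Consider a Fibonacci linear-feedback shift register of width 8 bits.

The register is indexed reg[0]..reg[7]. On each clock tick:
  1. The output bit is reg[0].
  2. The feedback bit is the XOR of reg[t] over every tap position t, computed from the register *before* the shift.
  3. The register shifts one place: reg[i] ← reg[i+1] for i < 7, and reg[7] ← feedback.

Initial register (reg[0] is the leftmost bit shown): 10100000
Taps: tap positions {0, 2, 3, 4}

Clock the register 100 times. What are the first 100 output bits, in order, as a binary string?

1010000000100011100010010111000000110010010011011100100000101011011010110010110000111110110111101011

step | reg (before) | out | fb
   0 | 10100000 | 1 | 0
   1 | 01000000 | 0 | 0
   2 | 10000000 | 1 | 1
   3 | 00000001 | 0 | 0
   4 | 00000010 | 0 | 0
   5 | 00000100 | 0 | 0
   6 | 00001000 | 0 | 1
   7 | 00010001 | 0 | 1
   8 | 00100011 | 0 | 1
   9 | 01000111 | 0 | 0
  10 | 10001110 | 1 | 0
  11 | 00011100 | 0 | 0
  12 | 00111000 | 0 | 1
  13 | 01110001 | 0 | 0
  14 | 11100010 | 1 | 0
  15 | 11000100 | 1 | 1
  16 | 10001001 | 1 | 0
  17 | 00010010 | 0 | 1
  18 | 00100101 | 0 | 1
  19 | 01001011 | 0 | 1
  20 | 10010111 | 1 | 0
  21 | 00101110 | 0 | 0
  22 | 01011100 | 0 | 0
  23 | 10111000 | 1 | 0
  24 | 01110000 | 0 | 0
  25 | 11100000 | 1 | 0
  26 | 11000000 | 1 | 1
  27 | 10000001 | 1 | 1
  28 | 00000011 | 0 | 0
  29 | 00000110 | 0 | 0
  30 | 00001100 | 0 | 1
  31 | 00011001 | 0 | 0
  32 | 00110010 | 0 | 0
  33 | 01100100 | 0 | 1
  34 | 11001001 | 1 | 0
  35 | 10010010 | 1 | 0
  36 | 00100100 | 0 | 1
  37 | 01001001 | 0 | 1
  38 | 10010011 | 1 | 0
  39 | 00100110 | 0 | 1
  40 | 01001101 | 0 | 1
  41 | 10011011 | 1 | 1
  42 | 00110111 | 0 | 0
  43 | 01101110 | 0 | 0
  44 | 11011100 | 1 | 1
  45 | 10111001 | 1 | 0
  46 | 01110010 | 0 | 0
  47 | 11100100 | 1 | 0
  48 | 11001000 | 1 | 0
  49 | 10010000 | 1 | 0
  50 | 00100000 | 0 | 1
  51 | 01000001 | 0 | 0
  52 | 10000010 | 1 | 1
  53 | 00000101 | 0 | 0
  54 | 00001010 | 0 | 1
  55 | 00010101 | 0 | 1
  56 | 00101011 | 0 | 0
  57 | 01010110 | 0 | 1
  58 | 10101101 | 1 | 1
  59 | 01011011 | 0 | 0
  60 | 10110110 | 1 | 1
  61 | 01101101 | 0 | 0
  62 | 11011010 | 1 | 1
  63 | 10110101 | 1 | 1
  64 | 01101011 | 0 | 0
  65 | 11010110 | 1 | 0
  66 | 10101100 | 1 | 1
  67 | 01011001 | 0 | 0
  68 | 10110010 | 1 | 1
  69 | 01100101 | 0 | 1
  70 | 11001011 | 1 | 0
  71 | 10010110 | 1 | 0
  72 | 00101100 | 0 | 0
  73 | 01011000 | 0 | 0
  74 | 10110000 | 1 | 1
  75 | 01100001 | 0 | 1
  76 | 11000011 | 1 | 1
  77 | 10000111 | 1 | 1
  78 | 00001111 | 0 | 1
  79 | 00011111 | 0 | 0
  80 | 00111110 | 0 | 1
  81 | 01111101 | 0 | 1
  82 | 11111011 | 1 | 0
  83 | 11110110 | 1 | 1
  84 | 11101101 | 1 | 1
  85 | 11011011 | 1 | 1
  86 | 10110111 | 1 | 1
  87 | 01101111 | 0 | 0
  88 | 11011110 | 1 | 1
  89 | 10111101 | 1 | 0
  90 | 01111010 | 0 | 1
  91 | 11110101 | 1 | 1
  92 | 11101011 | 1 | 1
  93 | 11010111 | 1 | 0
  94 | 10101110 | 1 | 1
  95 | 01011101 | 0 | 0
  96 | 10111010 | 1 | 0
  97 | 01110100 | 0 | 0
  98 | 11101000 | 1 | 1
  99 | 11010001 | 1 | 0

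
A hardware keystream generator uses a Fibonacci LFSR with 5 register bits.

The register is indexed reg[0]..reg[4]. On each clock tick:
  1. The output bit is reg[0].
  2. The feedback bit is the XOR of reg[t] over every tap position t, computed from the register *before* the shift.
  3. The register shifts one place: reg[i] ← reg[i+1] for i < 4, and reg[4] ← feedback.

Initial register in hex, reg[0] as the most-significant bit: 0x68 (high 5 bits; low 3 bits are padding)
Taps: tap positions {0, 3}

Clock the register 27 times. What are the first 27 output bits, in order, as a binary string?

step | reg (before) | out | fb
   0 | 01101 | 0 | 0
   1 | 11010 | 1 | 0
   2 | 10100 | 1 | 1
   3 | 01001 | 0 | 0
   4 | 10010 | 1 | 0
   5 | 00100 | 0 | 0
   6 | 01000 | 0 | 0
   7 | 10000 | 1 | 1
   8 | 00001 | 0 | 0
   9 | 00010 | 0 | 1
  10 | 00101 | 0 | 0
  11 | 01010 | 0 | 1
  12 | 10101 | 1 | 1
  13 | 01011 | 0 | 1
  14 | 10111 | 1 | 0
  15 | 01110 | 0 | 1
  16 | 11101 | 1 | 1
  17 | 11011 | 1 | 0
  18 | 10110 | 1 | 0
  19 | 01100 | 0 | 0
  20 | 11000 | 1 | 1
  21 | 10001 | 1 | 1
  22 | 00011 | 0 | 1
  23 | 00111 | 0 | 1
  24 | 01111 | 0 | 1
  25 | 11111 | 1 | 0
  26 | 11110 | 1 | 0

011010010000101011101100011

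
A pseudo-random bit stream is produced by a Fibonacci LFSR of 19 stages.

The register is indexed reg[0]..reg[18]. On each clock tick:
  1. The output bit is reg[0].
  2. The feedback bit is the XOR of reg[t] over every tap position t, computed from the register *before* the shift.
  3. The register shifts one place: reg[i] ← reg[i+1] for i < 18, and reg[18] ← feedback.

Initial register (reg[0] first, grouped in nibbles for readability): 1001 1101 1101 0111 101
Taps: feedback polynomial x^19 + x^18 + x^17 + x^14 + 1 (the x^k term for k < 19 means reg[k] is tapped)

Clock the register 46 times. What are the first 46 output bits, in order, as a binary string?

1001110111010111101111101011111101100110010111

k : reg_k → out_k, fb_k
0: 1001110111010111101 → 1, fb=1
1: 0011101110101111011 → 0, fb=1
2: 0111011101011110111 → 0, fb=1
3: 1110111010111101111 → 1, fb=1
4: 1101110101111011111 → 1, fb=0
5: 1011101011110111110 → 1, fb=1
6: 0111010111101111101 → 0, fb=0
7: 1110101111011111010 → 1, fb=1
8: 1101011110111110101 → 1, fb=1
9: 1010111101111101011 → 1, fb=1
10: 0101111011111010111 → 0, fb=1
11: 1011110111110101111 → 1, fb=1
12: 0111101111101011111 → 0, fb=1
13: 1111011111010111111 → 1, fb=0
14: 1110111110101111110 → 1, fb=1
15: 1101111101011111101 → 1, fb=1
16: 1011111010111111011 → 1, fb=0
17: 0111110101111110110 → 0, fb=0
18: 1111101011111101100 → 1, fb=1
19: 1111010111111011001 → 1, fb=1
20: 1110101111110110011 → 1, fb=0
21: 1101011111101100110 → 1, fb=0
22: 1010111111011001100 → 1, fb=1
23: 0101111110110011001 → 0, fb=0
24: 1011111101100110010 → 1, fb=1
25: 0111111011001100101 → 0, fb=1
26: 1111110110011001011 → 1, fb=1
27: 1111101100110010111 → 1, fb=0
28: 1111011001100101110 → 1, fb=0
29: 1110110011001011100 → 1, fb=0
30: 1101100110010111000 → 1, fb=0
31: 1011001100101110000 → 1, fb=0
32: 0110011001011100000 → 0, fb=0
33: 1100110010111000000 → 1, fb=1
34: 1001100101110000001 → 1, fb=0
35: 0011001011100000010 → 0, fb=1
36: 0110010111000000101 → 0, fb=1
37: 1100101110000001011 → 1, fb=1
38: 1001011100000010111 → 1, fb=0
39: 0010111000000101110 → 0, fb=1
40: 0101110000001011101 → 0, fb=0
41: 1011100000010111010 → 1, fb=1
42: 0111000000101110101 → 0, fb=0
43: 1110000001011101010 → 1, fb=0
44: 1100000010111010100 → 1, fb=0
45: 1000000101110101000 → 1, fb=1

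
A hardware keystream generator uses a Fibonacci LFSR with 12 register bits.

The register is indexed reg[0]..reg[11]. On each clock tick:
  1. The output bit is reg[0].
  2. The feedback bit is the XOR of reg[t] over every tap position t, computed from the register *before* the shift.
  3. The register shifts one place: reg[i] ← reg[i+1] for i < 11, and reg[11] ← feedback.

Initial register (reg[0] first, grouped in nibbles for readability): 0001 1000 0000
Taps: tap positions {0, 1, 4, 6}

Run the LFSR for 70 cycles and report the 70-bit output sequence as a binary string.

tick  register→output (feedback)
  0  000110000000→0 (1)
  1  001100000001→0 (0)
  2  011000000010→0 (1)
  3  110000000101→1 (0)
  4  100000001010→1 (1)
  5  000000010101→0 (0)
  6  000000101010→0 (1)
  7  000001010101→0 (0)
  8  000010101010→0 (0)
  9  000101010100→0 (0)
 10  001010101000→0 (0)
 11  010101010000→0 (1)
 12  101010100001→1 (1)
 13  010101000011→0 (1)
 14  101010000111→1 (0)
 15  010100001110→0 (1)
 16  101000011101→1 (1)
 17  010000111011→0 (0)
 18  100001110110→1 (0)
 19  000011101100→0 (0)
 20  000111011000→0 (1)
 21  001110110001→0 (0)
 22  011101100010→0 (0)
 23  111011000100→1 (1)
 24  110110001001→1 (1)
 25  101100010011→1 (1)
 26  011000100111→0 (0)
 27  110001001110→1 (0)
 28  100010011100→1 (0)
 29  000100111000→0 (1)
 30  001001110001→0 (1)
 31  010011100011→0 (1)
 32  100111000111→1 (0)
 33  001110001110→0 (1)
 34  011100011101→0 (1)
 35  111000111011→1 (1)
 36  110001110111→1 (1)
 37  100011101111→1 (1)
 38  000111011111→0 (1)
 39  001110111111→0 (0)
 40  011101111110→0 (0)
 41  111011111100→1 (0)
 42  110111111000→1 (0)
 43  101111110000→1 (1)
 44  011111100001→0 (1)
 45  111111000011→1 (1)
 46  111110000111→1 (1)
 47  111100001111→1 (0)
 48  111000011110→1 (0)
 49  110000111100→1 (1)
 50  100001111001→1 (0)
 51  000011110010→0 (0)
 52  000111100100→0 (0)
 53  001111001000→0 (1)
 54  011110010001→0 (0)
 55  111100100010→1 (1)
 56  111001000101→1 (0)
 57  110010001010→1 (1)
 58  100100010101→1 (1)
 59  001000101011→0 (1)
 60  010001010111→0 (1)
 61  100010101111→1 (1)
 62  000101011111→0 (0)
 63  001010111110→0 (0)
 64  010101111100→0 (0)
 65  101011111000→1 (1)
 66  010111110001→0 (1)
 67  101111100011→1 (1)
 68  011111000111→0 (0)
 69  111110001110→1 (1)

0001100000001010101000011101100010011100011101111110000111100100010101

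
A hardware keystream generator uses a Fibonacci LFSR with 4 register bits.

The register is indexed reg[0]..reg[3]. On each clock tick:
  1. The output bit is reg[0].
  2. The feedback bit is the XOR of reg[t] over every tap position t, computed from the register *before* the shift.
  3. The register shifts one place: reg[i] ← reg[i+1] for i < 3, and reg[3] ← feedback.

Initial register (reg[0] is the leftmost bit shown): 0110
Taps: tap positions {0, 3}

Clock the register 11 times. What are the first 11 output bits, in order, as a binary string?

k : reg_k → out_k, fb_k
0: 0110 → 0, fb=0
1: 1100 → 1, fb=1
2: 1001 → 1, fb=0
3: 0010 → 0, fb=0
4: 0100 → 0, fb=0
5: 1000 → 1, fb=1
6: 0001 → 0, fb=1
7: 0011 → 0, fb=1
8: 0111 → 0, fb=1
9: 1111 → 1, fb=0
10: 1110 → 1, fb=1

01100100011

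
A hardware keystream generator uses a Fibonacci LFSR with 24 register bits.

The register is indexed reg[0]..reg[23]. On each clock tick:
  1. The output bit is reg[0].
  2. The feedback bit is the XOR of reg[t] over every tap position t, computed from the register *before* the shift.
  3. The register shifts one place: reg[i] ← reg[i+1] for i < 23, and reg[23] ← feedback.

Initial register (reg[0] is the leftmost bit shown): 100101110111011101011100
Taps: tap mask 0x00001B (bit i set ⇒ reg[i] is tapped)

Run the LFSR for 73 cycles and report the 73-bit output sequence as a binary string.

1001011101110111010111000111010101010110110000000110000000100001010001011

tick  register→output (feedback)
  0  100101110111011101011100→1 (0)
  1  001011101110111010111000→0 (1)
  2  010111011101110101110001→0 (1)
  3  101110111011101011100011→1 (1)
  4  011101110111010111000111→0 (0)
  5  111011101110101110001110→1 (1)
  6  110111011101011100011101→1 (0)
  7  101110111010111000111010→1 (1)
  8  011101110101110001110101→0 (0)
  9  111011101011100011101010→1 (1)
 10  110111010111000111010101→1 (0)
 11  101110101110001110101010→1 (1)
 12  011101011100011101010101→0 (0)
 13  111010111000111010101010→1 (1)
 14  110101110001110101010101→1 (1)
 15  101011100011101010101011→1 (0)
 16  010111000111010101010110→0 (1)
 17  101110001110101010101101→1 (1)
 18  011100011101010101011011→0 (0)
 19  111000111010101010110110→1 (0)
 20  110001110101010101101100→1 (0)
 21  100011101010101011011000→1 (0)
 22  000111010101010110110000→0 (0)
 23  001110101010101101100000→0 (0)
 24  011101010101011011000000→0 (0)
 25  111010101010110110000000→1 (1)
 26  110101010101101100000001→1 (1)
 27  101010101011011000000011→1 (0)
 28  010101010110110000000110→0 (0)
 29  101010101101100000001100→1 (0)
 30  010101011011000000011000→0 (0)
 31  101010110110000000110000→1 (0)
 32  010101101100000001100000→0 (0)
 33  101011011000000011000000→1 (0)
 34  010110110000000110000000→0 (1)
 35  101101100000001100000001→1 (0)
 36  011011000000011000000010→0 (0)
 37  110110000000110000000100→1 (0)
 38  101100000001100000001000→1 (0)
 39  011000000011000000010000→0 (1)
 40  110000000110000000100001→1 (0)
 41  100000001100000001000010→1 (1)
 42  000000011000000010000101→0 (0)
 43  000000110000000100001010→0 (0)
 44  000001100000001000010100→0 (0)
 45  000011000000010000101000→0 (1)
 46  000110000000100001010001→0 (0)
 47  001100000001000010100010→0 (1)
 48  011000000010000101000101→0 (1)
 49  110000000100001010001011→1 (0)
 50  100000001000010100010110→1 (1)
 51  000000010000101000101101→0 (0)
 52  000000100001010001011010→0 (0)
 53  000001000010100010110100→0 (0)
 54  000010000101000101101000→0 (1)
 55  000100001010001011010001→0 (1)
 56  001000010100010110100011→0 (0)
 57  010000101000101101000110→0 (1)
 58  100001010001011010001101→1 (1)
 59  000010100010110100011011→0 (1)
 60  000101000101101000110111→0 (1)
 61  001010001011010001101111→0 (1)
 62  010100010110100011011111→0 (0)
 63  101000101101000110111110→1 (1)
 64  010001011010001101111101→0 (1)
 65  100010110100011011111011→1 (0)
 66  000101101000110111110110→0 (1)
 67  001011010001101111101101→0 (1)
 68  010110100011011111011011→0 (1)
 69  101101000110111110110111→1 (0)
 70  011010001101111101101110→0 (0)
 71  110100011011111011011100→1 (1)
 72  101000110111110110111001→1 (1)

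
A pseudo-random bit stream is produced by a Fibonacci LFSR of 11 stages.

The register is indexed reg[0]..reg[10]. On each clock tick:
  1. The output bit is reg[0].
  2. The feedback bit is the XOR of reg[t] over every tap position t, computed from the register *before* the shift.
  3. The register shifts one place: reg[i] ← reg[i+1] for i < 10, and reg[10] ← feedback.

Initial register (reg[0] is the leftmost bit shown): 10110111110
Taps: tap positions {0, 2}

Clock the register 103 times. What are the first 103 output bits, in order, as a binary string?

step | reg (before) | out | fb
   0 | 10110111110 | 1 | 0
   1 | 01101111100 | 0 | 1
   2 | 11011111001 | 1 | 1
   3 | 10111110011 | 1 | 0
   4 | 01111100110 | 0 | 1
   5 | 11111001101 | 1 | 0
   6 | 11110011010 | 1 | 0
   7 | 11100110100 | 1 | 0
   8 | 11001101000 | 1 | 1
   9 | 10011010001 | 1 | 1
  10 | 00110100011 | 0 | 1
  11 | 01101000111 | 0 | 1
  12 | 11010001111 | 1 | 1
  13 | 10100011111 | 1 | 0
  14 | 01000111110 | 0 | 0
  15 | 10001111100 | 1 | 1
  16 | 00011111001 | 0 | 0
  17 | 00111110010 | 0 | 1
  18 | 01111100101 | 0 | 1
  19 | 11111001011 | 1 | 0
  20 | 11110010110 | 1 | 0
  21 | 11100101100 | 1 | 0
  22 | 11001011000 | 1 | 1
  23 | 10010110001 | 1 | 1
  24 | 00101100011 | 0 | 1
  25 | 01011000111 | 0 | 0
  26 | 10110001110 | 1 | 0
  27 | 01100011100 | 0 | 1
  28 | 11000111001 | 1 | 1
  29 | 10001110011 | 1 | 1
  30 | 00011100111 | 0 | 0
  31 | 00111001110 | 0 | 1
  32 | 01110011101 | 0 | 1
  33 | 11100111011 | 1 | 0
  34 | 11001110110 | 1 | 1
  35 | 10011101101 | 1 | 1
  36 | 00111011011 | 0 | 1
  37 | 01110110111 | 0 | 1
  38 | 11101101111 | 1 | 0
  39 | 11011011110 | 1 | 1
  40 | 10110111101 | 1 | 0
  41 | 01101111010 | 0 | 1
  42 | 11011110101 | 1 | 1
  43 | 10111101011 | 1 | 0
  44 | 01111010110 | 0 | 1
  45 | 11110101101 | 1 | 0
  46 | 11101011010 | 1 | 0
  47 | 11010110100 | 1 | 1
  48 | 10101101001 | 1 | 0
  49 | 01011010010 | 0 | 0
  50 | 10110100100 | 1 | 0
  51 | 01101001000 | 0 | 1
  52 | 11010010001 | 1 | 1
  53 | 10100100011 | 1 | 0
  54 | 01001000110 | 0 | 0
  55 | 10010001100 | 1 | 1
  56 | 00100011001 | 0 | 1
  57 | 01000110011 | 0 | 0
  58 | 10001100110 | 1 | 1
  59 | 00011001101 | 0 | 0
  60 | 00110011010 | 0 | 1
  61 | 01100110101 | 0 | 1
  62 | 11001101011 | 1 | 1
  63 | 10011010111 | 1 | 1
  64 | 00110101111 | 0 | 1
  65 | 01101011111 | 0 | 1
  66 | 11010111111 | 1 | 1
  67 | 10101111111 | 1 | 0
  68 | 01011111110 | 0 | 0
  69 | 10111111100 | 1 | 0
  70 | 01111111000 | 0 | 1
  71 | 11111110001 | 1 | 0
  72 | 11111100010 | 1 | 0
  73 | 11111000100 | 1 | 0
  74 | 11110001000 | 1 | 0
  75 | 11100010000 | 1 | 0
  76 | 11000100000 | 1 | 1
  77 | 10001000001 | 1 | 1
  78 | 00010000011 | 0 | 0
  79 | 00100000110 | 0 | 1
  80 | 01000001101 | 0 | 0
  81 | 10000011010 | 1 | 1
  82 | 00000110101 | 0 | 0
  83 | 00001101010 | 0 | 0
  84 | 00011010100 | 0 | 0
  85 | 00110101000 | 0 | 1
  86 | 01101010001 | 0 | 1
  87 | 11010100011 | 1 | 1
  88 | 10101000111 | 1 | 0
  89 | 01010001110 | 0 | 0
  90 | 10100011100 | 1 | 0
  91 | 01000111000 | 0 | 0
  92 | 10001110000 | 1 | 1
  93 | 00011100001 | 0 | 0
  94 | 00111000010 | 0 | 1
  95 | 01110000101 | 0 | 1
  96 | 11100001011 | 1 | 0
  97 | 11000010110 | 1 | 1
  98 | 10000101101 | 1 | 1
  99 | 00001011011 | 0 | 0
 100 | 00010110110 | 0 | 0
 101 | 00101101100 | 0 | 1
 102 | 01011011001 | 0 | 0

1011011111001101000111110010110001110011101101111010110100100011001101011111110001000001101010001110000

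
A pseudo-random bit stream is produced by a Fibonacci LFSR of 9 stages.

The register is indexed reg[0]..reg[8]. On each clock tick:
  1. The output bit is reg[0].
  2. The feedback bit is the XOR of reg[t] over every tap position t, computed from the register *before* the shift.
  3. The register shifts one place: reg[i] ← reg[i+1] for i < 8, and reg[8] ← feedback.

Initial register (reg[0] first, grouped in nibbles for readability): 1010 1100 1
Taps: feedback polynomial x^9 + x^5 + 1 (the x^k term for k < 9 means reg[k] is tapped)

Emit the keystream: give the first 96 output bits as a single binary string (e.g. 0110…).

101011001001111110110100100100110111111001011010100001010001001110110010111101100001101010100111

k : reg_k → out_k, fb_k
0: 101011001 → 1, fb=0
1: 010110010 → 0, fb=0
2: 101100100 → 1, fb=1
3: 011001001 → 0, fb=1
4: 110010011 → 1, fb=1
5: 100100111 → 1, fb=1
6: 001001111 → 0, fb=1
7: 010011111 → 0, fb=1
8: 100111111 → 1, fb=0
9: 001111110 → 0, fb=1
10: 011111101 → 0, fb=1
11: 111111011 → 1, fb=0
12: 111110110 → 1, fb=1
13: 111101101 → 1, fb=0
14: 111011010 → 1, fb=0
15: 110110100 → 1, fb=1
16: 101101001 → 1, fb=0
17: 011010010 → 0, fb=0
18: 110100100 → 1, fb=1
19: 101001001 → 1, fb=0
20: 010010010 → 0, fb=0
21: 100100100 → 1, fb=1
22: 001001001 → 0, fb=1
23: 010010011 → 0, fb=0
24: 100100110 → 1, fb=1
25: 001001101 → 0, fb=1
26: 010011011 → 0, fb=1
27: 100110111 → 1, fb=1
28: 001101111 → 0, fb=1
29: 011011111 → 0, fb=1
30: 110111111 → 1, fb=0
31: 101111110 → 1, fb=0
32: 011111100 → 0, fb=1
33: 111111001 → 1, fb=0
34: 111110010 → 1, fb=1
35: 111100101 → 1, fb=1
36: 111001011 → 1, fb=0
37: 110010110 → 1, fb=1
38: 100101101 → 1, fb=0
39: 001011010 → 0, fb=1
40: 010110101 → 0, fb=0
41: 101101010 → 1, fb=0
42: 011010100 → 0, fb=0
43: 110101000 → 1, fb=0
44: 101010000 → 1, fb=1
45: 010100001 → 0, fb=0
46: 101000010 → 1, fb=1
47: 010000101 → 0, fb=0
48: 100001010 → 1, fb=0
49: 000010100 → 0, fb=0
50: 000101000 → 0, fb=1
51: 001010001 → 0, fb=0
52: 010100010 → 0, fb=0
53: 101000100 → 1, fb=1
54: 010001001 → 0, fb=1
55: 100010011 → 1, fb=1
56: 000100111 → 0, fb=0
57: 001001110 → 0, fb=1
58: 010011101 → 0, fb=1
59: 100111011 → 1, fb=0
60: 001110110 → 0, fb=0
61: 011101100 → 0, fb=1
62: 111011001 → 1, fb=0
63: 110110010 → 1, fb=1
64: 101100101 → 1, fb=1
65: 011001011 → 0, fb=1
66: 110010111 → 1, fb=1
67: 100101111 → 1, fb=0
68: 001011110 → 0, fb=1
69: 010111101 → 0, fb=1
70: 101111011 → 1, fb=0
71: 011110110 → 0, fb=0
72: 111101100 → 1, fb=0
73: 111011000 → 1, fb=0
74: 110110000 → 1, fb=1
75: 101100001 → 1, fb=1
76: 011000011 → 0, fb=0
77: 110000110 → 1, fb=1
78: 100001101 → 1, fb=0
79: 000011010 → 0, fb=1
80: 000110101 → 0, fb=0
81: 001101010 → 0, fb=1
82: 011010101 → 0, fb=0
83: 110101010 → 1, fb=0
84: 101010100 → 1, fb=1
85: 010101001 → 0, fb=1
86: 101010011 → 1, fb=1
87: 010100111 → 0, fb=0
88: 101001110 → 1, fb=0
89: 010011100 → 0, fb=1
90: 100111001 → 1, fb=0
91: 001110010 → 0, fb=0
92: 011100100 → 0, fb=0
93: 111001000 → 1, fb=0
94: 110010000 → 1, fb=1
95: 100100001 → 1, fb=1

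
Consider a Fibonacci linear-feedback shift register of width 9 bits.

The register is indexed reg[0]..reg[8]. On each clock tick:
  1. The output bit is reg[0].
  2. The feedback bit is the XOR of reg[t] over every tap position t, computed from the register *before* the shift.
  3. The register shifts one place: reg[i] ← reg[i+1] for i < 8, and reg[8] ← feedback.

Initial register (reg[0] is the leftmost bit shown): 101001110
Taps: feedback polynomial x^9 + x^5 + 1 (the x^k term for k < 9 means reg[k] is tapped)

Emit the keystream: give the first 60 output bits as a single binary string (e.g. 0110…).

101001110010000110001000010000000010001000110010001110101011

tick  register→output (feedback)
  0  101001110→1 (0)
  1  010011100→0 (1)
  2  100111001→1 (0)
  3  001110010→0 (0)
  4  011100100→0 (0)
  5  111001000→1 (0)
  6  110010000→1 (1)
  7  100100001→1 (1)
  8  001000011→0 (0)
  9  010000110→0 (0)
 10  100001100→1 (0)
 11  000011000→0 (1)
 12  000110001→0 (0)
 13  001100010→0 (0)
 14  011000100→0 (0)
 15  110001000→1 (0)
 16  100010000→1 (1)
 17  000100001→0 (0)
 18  001000010→0 (0)
 19  010000100→0 (0)
 20  100001000→1 (0)
 21  000010000→0 (0)
 22  000100000→0 (0)
 23  001000000→0 (0)
 24  010000000→0 (0)
 25  100000000→1 (1)
 26  000000001→0 (0)
 27  000000010→0 (0)
 28  000000100→0 (0)
 29  000001000→0 (1)
 30  000010001→0 (0)
 31  000100010→0 (0)
 32  001000100→0 (0)
 33  010001000→0 (1)
 34  100010001→1 (1)
 35  000100011→0 (0)
 36  001000110→0 (0)
 37  010001100→0 (1)
 38  100011001→1 (0)
 39  000110010→0 (0)
 40  001100100→0 (0)
 41  011001000→0 (1)
 42  110010001→1 (1)
 43  100100011→1 (1)
 44  001000111→0 (0)
 45  010001110→0 (1)
 46  100011101→1 (0)
 47  000111010→0 (1)
 48  001110101→0 (0)
 49  011101010→0 (1)
 50  111010101→1 (1)
 51  110101011→1 (0)
 52  101010110→1 (1)
 53  010101101→0 (1)
 54  101011011→1 (0)
 55  010110110→0 (0)
 56  101101100→1 (0)
 57  011011000→0 (1)
 58  110110001→1 (1)
 59  101100011→1 (1)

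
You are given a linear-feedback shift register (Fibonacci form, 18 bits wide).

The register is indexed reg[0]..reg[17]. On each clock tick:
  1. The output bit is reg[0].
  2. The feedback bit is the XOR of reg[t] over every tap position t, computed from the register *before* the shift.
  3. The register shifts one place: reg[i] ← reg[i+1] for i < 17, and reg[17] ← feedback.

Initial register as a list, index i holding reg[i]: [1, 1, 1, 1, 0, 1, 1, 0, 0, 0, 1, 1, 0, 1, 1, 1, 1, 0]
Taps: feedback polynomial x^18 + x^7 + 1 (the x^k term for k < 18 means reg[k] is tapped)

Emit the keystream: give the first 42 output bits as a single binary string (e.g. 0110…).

111101100011011110111011011110101000000110

step | reg (before) | out | fb
   0 | 111101100011011110 | 1 | 1
   1 | 111011000110111101 | 1 | 1
   2 | 110110001101111011 | 1 | 1
   3 | 101100011011110111 | 1 | 0
   4 | 011000110111101110 | 0 | 1
   5 | 110001101111011101 | 1 | 1
   6 | 100011011110111011 | 1 | 0
   7 | 000110111101110110 | 0 | 1
   8 | 001101111011101101 | 0 | 1
   9 | 011011110111011011 | 0 | 1
  10 | 110111101110110111 | 1 | 1
  11 | 101111011101101111 | 1 | 0
  12 | 011110111011011110 | 0 | 1
  13 | 111101110110111101 | 1 | 0
  14 | 111011101101111010 | 1 | 1
  15 | 110111011011110101 | 1 | 0
  16 | 101110110111101010 | 1 | 0
  17 | 011101101111010100 | 0 | 0
  18 | 111011011110101000 | 1 | 0
  19 | 110110111101010000 | 1 | 0
  20 | 101101111010100000 | 1 | 0
  21 | 011011110101000000 | 0 | 1
  22 | 110111101010000001 | 1 | 1
  23 | 101111010100000011 | 1 | 0
  24 | 011110101000000110 | 0 | 0
  25 | 111101010000001100 | 1 | 0
  26 | 111010100000011000 | 1 | 1
  27 | 110101000000110001 | 1 | 1
  28 | 101010000001100011 | 1 | 1
  29 | 010100000011000111 | 0 | 0
  30 | 101000000110001110 | 1 | 1
  31 | 010000001100011101 | 0 | 0
  32 | 100000011000111010 | 1 | 0
  33 | 000000110001110100 | 0 | 1
  34 | 000001100011101001 | 0 | 0
  35 | 000011000111010010 | 0 | 0
  36 | 000110001110100100 | 0 | 0
  37 | 001100011101001000 | 0 | 1
  38 | 011000111010010001 | 0 | 1
  39 | 110001110100100011 | 1 | 0
  40 | 100011101001000110 | 1 | 1
  41 | 000111010010001101 | 0 | 1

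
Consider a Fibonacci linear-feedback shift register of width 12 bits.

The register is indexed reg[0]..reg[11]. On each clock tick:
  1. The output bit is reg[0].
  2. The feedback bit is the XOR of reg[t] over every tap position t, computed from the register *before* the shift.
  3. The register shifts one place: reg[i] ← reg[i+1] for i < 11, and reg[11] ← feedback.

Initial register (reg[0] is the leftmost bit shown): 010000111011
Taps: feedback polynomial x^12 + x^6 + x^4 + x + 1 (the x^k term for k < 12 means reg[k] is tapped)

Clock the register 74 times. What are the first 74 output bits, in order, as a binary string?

01000011101100010011100011101111110000111100100010101111100011101011110101

step | reg (before) | out | fb
   0 | 010000111011 | 0 | 0
   1 | 100001110110 | 1 | 0
   2 | 000011101100 | 0 | 0
   3 | 000111011000 | 0 | 1
   4 | 001110110001 | 0 | 0
   5 | 011101100010 | 0 | 0
   6 | 111011000100 | 1 | 1
   7 | 110110001001 | 1 | 1
   8 | 101100010011 | 1 | 1
   9 | 011000100111 | 0 | 0
  10 | 110001001110 | 1 | 0
  11 | 100010011100 | 1 | 0
  12 | 000100111000 | 0 | 1
  13 | 001001110001 | 0 | 1
  14 | 010011100011 | 0 | 1
  15 | 100111000111 | 1 | 0
  16 | 001110001110 | 0 | 1
  17 | 011100011101 | 0 | 1
  18 | 111000111011 | 1 | 1
  19 | 110001110111 | 1 | 1
  20 | 100011101111 | 1 | 1
  21 | 000111011111 | 0 | 1
  22 | 001110111111 | 0 | 0
  23 | 011101111110 | 0 | 0
  24 | 111011111100 | 1 | 0
  25 | 110111111000 | 1 | 0
  26 | 101111110000 | 1 | 1
  27 | 011111100001 | 0 | 1
  28 | 111111000011 | 1 | 1
  29 | 111110000111 | 1 | 1
  30 | 111100001111 | 1 | 0
  31 | 111000011110 | 1 | 0
  32 | 110000111100 | 1 | 1
  33 | 100001111001 | 1 | 0
  34 | 000011110010 | 0 | 0
  35 | 000111100100 | 0 | 0
  36 | 001111001000 | 0 | 1
  37 | 011110010001 | 0 | 0
  38 | 111100100010 | 1 | 1
  39 | 111001000101 | 1 | 0
  40 | 110010001010 | 1 | 1
  41 | 100100010101 | 1 | 1
  42 | 001000101011 | 0 | 1
  43 | 010001010111 | 0 | 1
  44 | 100010101111 | 1 | 1
  45 | 000101011111 | 0 | 0
  46 | 001010111110 | 0 | 0
  47 | 010101111100 | 0 | 0
  48 | 101011111000 | 1 | 1
  49 | 010111110001 | 0 | 1
  50 | 101111100011 | 1 | 1
  51 | 011111000111 | 0 | 0
  52 | 111110001110 | 1 | 1
  53 | 111100011101 | 1 | 0
  54 | 111000111010 | 1 | 1
  55 | 110001110101 | 1 | 1
  56 | 100011101011 | 1 | 1
  57 | 000111010111 | 0 | 1
  58 | 001110101111 | 0 | 0
  59 | 011101011110 | 0 | 1
  60 | 111010111101 | 1 | 0
  61 | 110101111010 | 1 | 1
  62 | 101011110101 | 1 | 1
  63 | 010111101011 | 0 | 1
  64 | 101111010111 | 1 | 0
  65 | 011110101110 | 0 | 1
  66 | 111101011101 | 1 | 0
  67 | 111010111010 | 1 | 0
  68 | 110101110100 | 1 | 1
  69 | 101011101001 | 1 | 1
  70 | 010111010011 | 0 | 0
  71 | 101110100110 | 1 | 1
  72 | 011101001101 | 0 | 1
  73 | 111010011011 | 1 | 1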